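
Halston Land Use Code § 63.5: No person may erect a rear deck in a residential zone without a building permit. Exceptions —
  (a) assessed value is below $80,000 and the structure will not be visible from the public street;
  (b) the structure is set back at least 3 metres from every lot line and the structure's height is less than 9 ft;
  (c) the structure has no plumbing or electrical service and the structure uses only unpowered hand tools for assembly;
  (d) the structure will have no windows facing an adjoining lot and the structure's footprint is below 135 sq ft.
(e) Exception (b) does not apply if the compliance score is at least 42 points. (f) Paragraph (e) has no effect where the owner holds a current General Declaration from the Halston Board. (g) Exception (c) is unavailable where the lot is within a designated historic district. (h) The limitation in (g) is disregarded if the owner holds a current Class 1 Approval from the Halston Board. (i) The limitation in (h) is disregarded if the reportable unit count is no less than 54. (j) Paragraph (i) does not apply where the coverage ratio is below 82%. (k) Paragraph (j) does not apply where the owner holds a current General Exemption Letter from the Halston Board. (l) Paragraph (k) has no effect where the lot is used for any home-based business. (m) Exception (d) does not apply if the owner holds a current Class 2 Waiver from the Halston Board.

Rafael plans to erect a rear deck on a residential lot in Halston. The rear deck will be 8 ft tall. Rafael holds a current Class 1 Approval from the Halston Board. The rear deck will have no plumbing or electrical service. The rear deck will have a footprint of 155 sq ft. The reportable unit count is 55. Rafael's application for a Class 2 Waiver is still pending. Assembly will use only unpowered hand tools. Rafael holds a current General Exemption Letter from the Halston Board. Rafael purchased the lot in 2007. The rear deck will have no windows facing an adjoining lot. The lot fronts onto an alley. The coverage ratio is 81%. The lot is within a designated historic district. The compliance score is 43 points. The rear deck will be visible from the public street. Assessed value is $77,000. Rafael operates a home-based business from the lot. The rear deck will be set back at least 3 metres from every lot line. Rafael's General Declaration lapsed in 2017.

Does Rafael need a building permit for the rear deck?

No — exception (c) applies; Rafael does not need a building permit.

Exception (a) requires that the structure will not be visible from the public street; but the structure will be visible from the street, so (a) is unavailable.
All of (b)'s requirements are met (the setback is at least 3 m on every side; the structure's height is 8 ft, less than the 9 ft limit). But: (e) operates against (b): the compliance score is 43 points, meeting the 42 points threshold. (f) is inapplicable (no current General Declaration is held), so (e) stands. (b) is therefore removed.
All of (c)'s requirements are met (there is no plumbing or electrical service; assembly uses only hand tools). Under paragraphs (g)–(l): (g) would limit (c) — the lot is in a historic district — but (h) sets (g) aside: (h) operates against (g): a current Class 1 Approval is held. (i) is engaged (the reportable unit count is 55, meeting the 54 threshold), but is overridden by (j): (j) operates against (i): the coverage ratio is 81%, below the 82% limit. (k) applies (a current General Exemption Letter is held), but is set aside by (l): (l) is engaged — a home-based business operates on the lot. (c) remains available.
Exception (d) fails — the structure's footprint is 155 sq ft, not below 135 sq ft.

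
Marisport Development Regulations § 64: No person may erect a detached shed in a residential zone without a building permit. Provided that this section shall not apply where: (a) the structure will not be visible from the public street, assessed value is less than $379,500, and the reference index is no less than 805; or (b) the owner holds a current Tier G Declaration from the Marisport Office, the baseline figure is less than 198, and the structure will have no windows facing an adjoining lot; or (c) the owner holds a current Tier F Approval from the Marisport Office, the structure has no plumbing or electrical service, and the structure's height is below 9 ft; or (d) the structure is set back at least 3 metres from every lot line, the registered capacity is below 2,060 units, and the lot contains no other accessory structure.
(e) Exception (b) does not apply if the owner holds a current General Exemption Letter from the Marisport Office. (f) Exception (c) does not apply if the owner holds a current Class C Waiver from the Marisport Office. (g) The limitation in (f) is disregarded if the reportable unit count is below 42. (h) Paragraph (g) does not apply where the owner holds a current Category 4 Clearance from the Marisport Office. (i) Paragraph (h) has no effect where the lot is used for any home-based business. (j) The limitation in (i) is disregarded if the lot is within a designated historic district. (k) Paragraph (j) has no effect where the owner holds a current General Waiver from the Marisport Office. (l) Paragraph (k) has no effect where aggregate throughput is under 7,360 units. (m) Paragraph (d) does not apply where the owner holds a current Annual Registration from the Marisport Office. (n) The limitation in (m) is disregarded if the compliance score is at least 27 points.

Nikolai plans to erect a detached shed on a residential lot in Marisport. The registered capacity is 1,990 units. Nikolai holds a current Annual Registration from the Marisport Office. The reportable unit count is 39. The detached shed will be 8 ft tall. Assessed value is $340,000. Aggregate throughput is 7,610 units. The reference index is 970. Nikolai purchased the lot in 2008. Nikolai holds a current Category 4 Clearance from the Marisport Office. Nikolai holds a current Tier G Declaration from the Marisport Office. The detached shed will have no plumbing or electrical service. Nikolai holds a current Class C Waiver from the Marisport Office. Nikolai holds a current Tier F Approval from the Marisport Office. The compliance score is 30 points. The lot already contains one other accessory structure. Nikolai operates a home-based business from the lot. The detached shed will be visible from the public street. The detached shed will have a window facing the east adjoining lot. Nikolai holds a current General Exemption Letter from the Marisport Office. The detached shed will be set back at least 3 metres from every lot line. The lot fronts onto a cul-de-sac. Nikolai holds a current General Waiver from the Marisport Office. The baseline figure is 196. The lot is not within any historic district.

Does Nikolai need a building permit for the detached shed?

Exception (a) requires that the structure will not be visible from the public street; but the structure will be visible from the street, so (a) is unavailable.
Exception (b) requires that the structure will have no windows facing an adjoining lot; but a window faces an adjoining lot, so (b) is unavailable.
Exception (c): a current Tier F Approval is held; there is no plumbing or electrical service; the structure's height is 8 ft, below the 9 ft limit — every condition holds. As to paragraphs (f)–(l): (f) operates (a current Class C Waiver is held), but is itself disapplied by (g): (g) is triggered — the reportable unit count is 39, below the 42 limit. (h) is engaged (a current Category 4 Clearance is held), but is overridden by (i): (i) operates against (h): a home-based business operates on the lot. (j) does not operate here (the lot is not in a historic district), so (i) stands. Exception (c) stands.
Exception (d) does not apply: the lot already has another accessory structure.

No — exception (c) applies; Nikolai does not need a building permit.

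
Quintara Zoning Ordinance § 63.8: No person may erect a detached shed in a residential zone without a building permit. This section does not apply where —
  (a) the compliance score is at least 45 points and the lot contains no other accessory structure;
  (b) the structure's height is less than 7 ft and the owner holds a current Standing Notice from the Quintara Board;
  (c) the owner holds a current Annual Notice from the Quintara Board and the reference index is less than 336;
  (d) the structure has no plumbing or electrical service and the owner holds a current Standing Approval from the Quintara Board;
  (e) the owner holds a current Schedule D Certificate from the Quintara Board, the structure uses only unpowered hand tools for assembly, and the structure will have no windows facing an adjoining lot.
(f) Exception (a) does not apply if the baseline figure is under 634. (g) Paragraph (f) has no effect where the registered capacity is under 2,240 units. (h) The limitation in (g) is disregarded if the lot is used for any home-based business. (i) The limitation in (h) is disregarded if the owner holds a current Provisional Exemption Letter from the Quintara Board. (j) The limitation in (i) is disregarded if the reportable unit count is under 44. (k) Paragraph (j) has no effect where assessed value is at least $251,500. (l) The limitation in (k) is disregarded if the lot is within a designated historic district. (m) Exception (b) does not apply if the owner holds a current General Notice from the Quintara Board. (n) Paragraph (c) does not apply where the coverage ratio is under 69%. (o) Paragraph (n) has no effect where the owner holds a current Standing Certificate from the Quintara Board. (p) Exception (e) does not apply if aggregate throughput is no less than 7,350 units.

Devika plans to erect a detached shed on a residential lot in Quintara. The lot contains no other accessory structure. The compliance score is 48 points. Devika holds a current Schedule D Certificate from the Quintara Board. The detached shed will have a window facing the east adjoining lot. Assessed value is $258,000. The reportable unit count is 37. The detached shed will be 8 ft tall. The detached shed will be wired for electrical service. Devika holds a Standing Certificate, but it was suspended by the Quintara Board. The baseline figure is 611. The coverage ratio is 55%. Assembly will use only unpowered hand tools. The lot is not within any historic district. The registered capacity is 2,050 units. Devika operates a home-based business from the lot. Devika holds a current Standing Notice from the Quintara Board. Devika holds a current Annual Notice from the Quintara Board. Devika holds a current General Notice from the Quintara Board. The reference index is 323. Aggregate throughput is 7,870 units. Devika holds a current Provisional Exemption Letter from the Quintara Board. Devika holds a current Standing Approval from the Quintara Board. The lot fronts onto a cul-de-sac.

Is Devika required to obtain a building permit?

Exception (a) is satisfied on its face — the compliance score is 48 points, meeting the 45 points threshold; the lot has no other accessory structure. As to paragraphs (f)–(l): (f) applies (the baseline figure is 611, under the 634 limit), but is set aside by (g): (g) operates against (f): the registered capacity is 2,050 units, under the 2,240 units limit. (h) would limit (g) — a home-based business operates on the lot — but (i) sets (h) aside: (i) operates against (h): a current Provisional Exemption Letter is held. (j) would limit (i) — the reportable unit count is 37, under the 44 limit — but (k) sets (j) aside: (k) is engaged — assessed value is $258,000, meeting the $251,500 threshold. (l) is not engaged (the lot is not in a historic district), so (k) stands. Exception (a) stands.
Exception (b) fails — the structure's height is 8 ft, not less than 7 ft.
Exception (c): a current Annual Notice is held; the reference index is 323, less than the 336 limit — every condition holds. But: (n) operates against (c): the coverage ratio is 55%, under the 69% limit. (o), which would lift (n), is not triggered — no current Standing Certificate is held. Exception (c) does not apply.
Exception (d) requires that the structure has no plumbing or electrical service; but electrical service is planned, so (d) is unavailable.
Exception (e) does not apply: a window faces an adjoining lot.

No — exception (a) applies; Devika does not need a building permit.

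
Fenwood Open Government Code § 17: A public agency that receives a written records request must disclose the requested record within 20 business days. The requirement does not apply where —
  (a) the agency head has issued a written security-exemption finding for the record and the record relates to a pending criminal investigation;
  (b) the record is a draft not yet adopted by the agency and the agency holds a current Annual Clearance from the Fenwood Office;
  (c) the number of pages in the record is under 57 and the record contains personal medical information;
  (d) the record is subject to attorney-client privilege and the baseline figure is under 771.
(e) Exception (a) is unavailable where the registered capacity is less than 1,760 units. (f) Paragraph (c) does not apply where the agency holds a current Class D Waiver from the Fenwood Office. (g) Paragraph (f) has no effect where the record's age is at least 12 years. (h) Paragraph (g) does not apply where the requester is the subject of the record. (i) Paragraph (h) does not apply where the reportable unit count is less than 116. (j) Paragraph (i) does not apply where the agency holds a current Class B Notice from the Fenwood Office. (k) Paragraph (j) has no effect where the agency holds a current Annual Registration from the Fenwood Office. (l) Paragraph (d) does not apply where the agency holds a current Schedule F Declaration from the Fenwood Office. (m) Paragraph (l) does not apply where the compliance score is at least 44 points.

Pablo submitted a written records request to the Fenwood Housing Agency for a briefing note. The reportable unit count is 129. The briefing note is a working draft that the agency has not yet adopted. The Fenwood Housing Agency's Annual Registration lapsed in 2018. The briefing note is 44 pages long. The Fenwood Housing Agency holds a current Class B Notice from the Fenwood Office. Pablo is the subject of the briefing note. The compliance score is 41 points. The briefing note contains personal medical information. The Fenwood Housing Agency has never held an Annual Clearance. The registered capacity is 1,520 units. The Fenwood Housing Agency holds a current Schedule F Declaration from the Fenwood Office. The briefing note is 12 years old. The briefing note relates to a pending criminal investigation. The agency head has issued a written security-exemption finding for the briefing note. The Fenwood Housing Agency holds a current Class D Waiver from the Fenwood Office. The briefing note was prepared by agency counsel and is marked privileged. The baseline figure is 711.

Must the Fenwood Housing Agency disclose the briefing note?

Exception (a) is satisfied on its face — a written security-exemption finding has been issued; the briefing note relates to a pending investigation. But: (e) operates — the registered capacity is 1,520 units, less than the 1,760 units limit. So (a) is unavailable.
Exception (b) does not apply: there is no Annual Clearance in force.
Exception (c): the number of pages in the record is 44, under the 57 limit; the briefing note contains personal medical information — every condition holds. But: (f) is engaged — a current Class D Waiver is held. (g) would limit (f) — the record's age is 12 years, meeting the 12 years threshold — but (h) sets (g) aside: (h) is triggered — Pablo is the subject of the briefing note. (i), which would lift (h), is not triggered — the reportable unit count is 129, not less than 116. (c) is therefore removed.
Exception (d): the briefing note is privileged; the baseline figure is 711, under the 771 limit — every condition holds. But: (l) operates against (d): a current Schedule F Declaration is held. (m), which would lift (l), is not triggered — the compliance score is 41 points, short of 44 points. (d) is therefore removed.
No exception applies. The general rule governs.

Yes — the Fenwood Housing Agency must disclose the briefing note.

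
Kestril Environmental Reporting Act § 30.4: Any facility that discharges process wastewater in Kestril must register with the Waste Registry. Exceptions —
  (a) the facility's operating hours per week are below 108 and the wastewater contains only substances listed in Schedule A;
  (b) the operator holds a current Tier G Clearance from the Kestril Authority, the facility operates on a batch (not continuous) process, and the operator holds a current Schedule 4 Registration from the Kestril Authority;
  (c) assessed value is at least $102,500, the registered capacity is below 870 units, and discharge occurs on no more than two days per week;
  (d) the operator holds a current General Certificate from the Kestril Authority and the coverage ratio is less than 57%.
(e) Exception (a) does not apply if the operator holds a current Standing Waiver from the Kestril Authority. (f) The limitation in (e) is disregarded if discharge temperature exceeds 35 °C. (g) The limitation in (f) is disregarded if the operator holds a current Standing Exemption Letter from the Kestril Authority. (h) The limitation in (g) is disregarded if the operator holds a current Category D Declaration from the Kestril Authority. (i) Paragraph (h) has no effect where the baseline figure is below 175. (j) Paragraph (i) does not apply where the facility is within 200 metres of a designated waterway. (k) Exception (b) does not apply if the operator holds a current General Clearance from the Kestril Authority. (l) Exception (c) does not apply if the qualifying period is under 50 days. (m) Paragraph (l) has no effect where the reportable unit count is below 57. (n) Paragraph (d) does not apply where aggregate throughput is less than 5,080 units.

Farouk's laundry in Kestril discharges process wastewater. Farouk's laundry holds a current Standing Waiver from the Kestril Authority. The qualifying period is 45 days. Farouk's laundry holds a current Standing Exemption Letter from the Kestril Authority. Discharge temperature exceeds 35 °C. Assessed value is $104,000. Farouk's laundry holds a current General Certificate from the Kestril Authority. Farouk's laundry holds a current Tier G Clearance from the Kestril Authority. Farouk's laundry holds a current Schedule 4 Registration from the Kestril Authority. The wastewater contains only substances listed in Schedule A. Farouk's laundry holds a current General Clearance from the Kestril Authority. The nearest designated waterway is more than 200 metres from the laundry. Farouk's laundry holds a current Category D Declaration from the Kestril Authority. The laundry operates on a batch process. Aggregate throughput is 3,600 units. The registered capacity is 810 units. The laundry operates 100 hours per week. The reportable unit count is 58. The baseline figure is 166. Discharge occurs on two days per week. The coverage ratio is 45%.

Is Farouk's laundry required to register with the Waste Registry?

Exception (a): the facility's operating hours per week are 100, below the 108 limit; the wastewater is Schedule-A-only — every condition holds. But: (e) is engaged — a current Standing Waiver is held. (f) operates (discharge temperature exceeds 35 °C), but yields to (g): (g) operates against (f): a current Standing Exemption Letter is held. (h) is triggered (a current Category D Declaration is held), but is overridden by (i): (i) is triggered — the baseline figure is 166, below the 175 limit. (j), which would lift (i), is not engaged — the laundry is more than 200 m from any designated waterway. (a) is therefore removed.
All of (b)'s requirements are met (a current Tier G Clearance is held; the facility operates on a batch process; a current Schedule 4 Registration is held). But applying paragraph (k): (k) operates against (b): a current General Clearance is held. (b) is therefore removed.
All of (c)'s requirements are met (assessed value is $104,000, meeting the $102,500 threshold; the registered capacity is 810 units, below the 870 units limit; discharge occurs on no more than two days per week). But: (l) applies — the qualifying period is 45 days, under the 50 days limit. (m) is not engaged (the reportable unit count is 58, not below 57), so (l) stands. (c) is therefore removed.
Exception (d) is satisfied on its face — a current General Certificate is held; the coverage ratio is 45%, less than the 57% limit. Turning to paragraph (n): (n) operates against (d): aggregate throughput is 3,600 units, less than the 5,080 units limit. Exception (d) does not apply.
Every exception is unavailable, so the rule governs.

Yes — Farouk's laundry must register with the Waste Registry.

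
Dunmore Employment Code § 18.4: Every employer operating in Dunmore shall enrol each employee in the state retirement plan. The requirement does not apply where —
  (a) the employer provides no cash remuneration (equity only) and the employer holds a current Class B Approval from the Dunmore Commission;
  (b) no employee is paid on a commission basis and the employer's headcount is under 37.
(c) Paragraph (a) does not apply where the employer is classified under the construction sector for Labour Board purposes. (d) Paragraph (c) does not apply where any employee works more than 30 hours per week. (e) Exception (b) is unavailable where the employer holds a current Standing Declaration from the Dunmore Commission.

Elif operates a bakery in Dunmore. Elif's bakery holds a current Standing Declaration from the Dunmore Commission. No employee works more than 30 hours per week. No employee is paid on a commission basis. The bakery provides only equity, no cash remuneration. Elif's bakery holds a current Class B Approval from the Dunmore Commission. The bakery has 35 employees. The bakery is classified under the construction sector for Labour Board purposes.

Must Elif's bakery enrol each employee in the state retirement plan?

Yes — Elif's bakery must enrol each employee in the state retirement plan.

Exception (a) is satisfied on its face — remuneration is equity-only; a current Class B Approval is held. Turning to paragraphs (c)–(d): (c) operates — the bakery is classified under the construction sector. (d), which would lift (c), is not triggered — no employee exceeds 30 hours/week. So (a) is unavailable.
Exception (b)'s conditions are all satisfied: no employee is paid on commission; the employer's headcount is 35, under the 37 limit. However, paragraph (e) must be considered: (e) is engaged — a current Standing Declaration is held. (b) is therefore removed.
None of the exceptions is available; § 18.4 applies in full.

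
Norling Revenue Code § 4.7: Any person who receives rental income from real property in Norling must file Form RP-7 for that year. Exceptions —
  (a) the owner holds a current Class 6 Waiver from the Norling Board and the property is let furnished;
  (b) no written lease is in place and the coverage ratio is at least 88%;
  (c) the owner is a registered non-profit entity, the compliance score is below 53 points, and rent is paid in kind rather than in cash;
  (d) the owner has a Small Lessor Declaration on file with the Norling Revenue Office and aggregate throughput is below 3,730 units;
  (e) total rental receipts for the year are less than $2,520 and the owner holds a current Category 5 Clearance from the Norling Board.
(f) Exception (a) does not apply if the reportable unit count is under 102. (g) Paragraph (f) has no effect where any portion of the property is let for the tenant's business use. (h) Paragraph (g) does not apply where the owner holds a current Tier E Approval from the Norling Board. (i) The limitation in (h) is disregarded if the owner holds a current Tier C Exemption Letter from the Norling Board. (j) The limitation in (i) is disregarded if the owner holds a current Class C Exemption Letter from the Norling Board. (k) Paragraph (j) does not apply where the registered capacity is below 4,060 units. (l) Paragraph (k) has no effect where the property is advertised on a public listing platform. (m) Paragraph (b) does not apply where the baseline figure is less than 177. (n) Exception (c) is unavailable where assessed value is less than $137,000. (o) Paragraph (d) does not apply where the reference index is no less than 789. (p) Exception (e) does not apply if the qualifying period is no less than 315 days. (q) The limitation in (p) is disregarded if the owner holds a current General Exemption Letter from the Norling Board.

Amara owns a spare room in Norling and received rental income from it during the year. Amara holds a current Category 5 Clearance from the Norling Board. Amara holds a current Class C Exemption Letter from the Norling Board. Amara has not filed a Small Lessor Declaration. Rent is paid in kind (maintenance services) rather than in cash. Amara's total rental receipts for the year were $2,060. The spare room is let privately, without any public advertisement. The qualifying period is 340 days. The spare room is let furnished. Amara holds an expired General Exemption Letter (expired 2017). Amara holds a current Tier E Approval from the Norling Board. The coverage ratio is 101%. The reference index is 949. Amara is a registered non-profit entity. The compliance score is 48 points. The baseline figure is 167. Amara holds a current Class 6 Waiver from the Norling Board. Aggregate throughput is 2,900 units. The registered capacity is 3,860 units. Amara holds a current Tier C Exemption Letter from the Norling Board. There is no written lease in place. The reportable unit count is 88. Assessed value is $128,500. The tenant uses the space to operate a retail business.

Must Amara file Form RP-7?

Exception (a): a current Class 6 Waiver is held; the property is let furnished — every condition holds. Considering the limiting provisions: (f) is triggered (the reportable unit count is 88, under the 102 limit), but is displaced by (g): (g) operates against (f): the space is let for business use. (h) would limit (g) — a current Tier E Approval is held — but (i) sets (h) aside: (i) operates against (h): a current Tier C Exemption Letter is held. (j) operates (a current Class C Exemption Letter is held), but is displaced by (k): (k) is triggered — the registered capacity is 3,860 units, below the 4,060 units limit. (l) does not operate here (the property is let privately without advertisement), so (k) stands. Exception (a) stands.
Exception (b) is satisfied on its face — there is no written lease; the coverage ratio is 101%, meeting the 88% threshold. But applying paragraph (m): (m) is triggered — the baseline figure is 167, less than the 177 limit. Exception (b) does not apply.
Exception (c) is satisfied on its face — Amara is a registered non-profit; the compliance score is 48 points, below the 53 points limit; rent is paid in kind. But: (n) operates against (c): assessed value is $128,500, less than the $137,000 limit. So (c) is unavailable.
Exception (d) fails — no Small Lessor Declaration is on file.
Exception (e)'s conditions are all satisfied: total rental receipts for the year are $2,060, less than the $2,520 limit; a current Category 5 Clearance is held. But applying paragraphs (p)–(q): (p) is triggered — the qualifying period is 340 days, meeting the 315 days threshold. (q), which would lift (p), does not operate here — there is no General Exemption Letter in force. So (e) is unavailable.

No — exception (a) applies; Amara is not required to file Form RP-7.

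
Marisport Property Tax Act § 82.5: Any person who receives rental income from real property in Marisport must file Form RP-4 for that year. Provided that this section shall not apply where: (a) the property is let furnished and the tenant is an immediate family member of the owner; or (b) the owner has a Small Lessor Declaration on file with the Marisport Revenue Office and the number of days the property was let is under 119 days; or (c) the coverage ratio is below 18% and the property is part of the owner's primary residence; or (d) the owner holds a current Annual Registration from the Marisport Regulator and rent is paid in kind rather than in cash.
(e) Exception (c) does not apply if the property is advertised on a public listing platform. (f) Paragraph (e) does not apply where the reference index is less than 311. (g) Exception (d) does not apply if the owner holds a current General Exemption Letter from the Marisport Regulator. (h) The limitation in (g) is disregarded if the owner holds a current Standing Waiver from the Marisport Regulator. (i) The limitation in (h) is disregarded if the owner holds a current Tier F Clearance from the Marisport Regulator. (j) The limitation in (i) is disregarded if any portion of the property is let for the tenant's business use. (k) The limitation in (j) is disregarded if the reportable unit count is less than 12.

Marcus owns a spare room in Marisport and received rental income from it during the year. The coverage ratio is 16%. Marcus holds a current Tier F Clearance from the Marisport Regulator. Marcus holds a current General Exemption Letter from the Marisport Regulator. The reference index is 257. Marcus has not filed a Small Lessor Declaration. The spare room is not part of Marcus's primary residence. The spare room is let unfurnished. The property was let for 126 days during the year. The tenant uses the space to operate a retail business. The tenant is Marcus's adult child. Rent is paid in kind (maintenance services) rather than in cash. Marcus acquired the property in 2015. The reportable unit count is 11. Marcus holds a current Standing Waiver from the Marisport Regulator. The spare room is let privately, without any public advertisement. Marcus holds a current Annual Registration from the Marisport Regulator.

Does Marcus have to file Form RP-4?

Yes — Marcus must file Form RP-4.

Exception (a) fails — the property is let unfurnished.
Exception (b) fails — no Small Lessor Declaration is on file.
Exception (c) fails — the spare room is not part of the primary residence.
Exception (d)'s conditions are all satisfied: a current Annual Registration is held; rent is paid in kind. But applying paragraphs (g)–(k): (g) applies — a current General Exemption Letter is held. (h) would limit (g) — a current Standing Waiver is held — but (i) sets (h) aside: (i) is engaged — a current Tier F Clearance is held. (j) is triggered (the space is let for business use), but is itself disapplied by (k): (k) operates against (j): the reportable unit count is 11, less than the 12 limit. Exception (d) does not apply.
No exception applies. The general rule governs.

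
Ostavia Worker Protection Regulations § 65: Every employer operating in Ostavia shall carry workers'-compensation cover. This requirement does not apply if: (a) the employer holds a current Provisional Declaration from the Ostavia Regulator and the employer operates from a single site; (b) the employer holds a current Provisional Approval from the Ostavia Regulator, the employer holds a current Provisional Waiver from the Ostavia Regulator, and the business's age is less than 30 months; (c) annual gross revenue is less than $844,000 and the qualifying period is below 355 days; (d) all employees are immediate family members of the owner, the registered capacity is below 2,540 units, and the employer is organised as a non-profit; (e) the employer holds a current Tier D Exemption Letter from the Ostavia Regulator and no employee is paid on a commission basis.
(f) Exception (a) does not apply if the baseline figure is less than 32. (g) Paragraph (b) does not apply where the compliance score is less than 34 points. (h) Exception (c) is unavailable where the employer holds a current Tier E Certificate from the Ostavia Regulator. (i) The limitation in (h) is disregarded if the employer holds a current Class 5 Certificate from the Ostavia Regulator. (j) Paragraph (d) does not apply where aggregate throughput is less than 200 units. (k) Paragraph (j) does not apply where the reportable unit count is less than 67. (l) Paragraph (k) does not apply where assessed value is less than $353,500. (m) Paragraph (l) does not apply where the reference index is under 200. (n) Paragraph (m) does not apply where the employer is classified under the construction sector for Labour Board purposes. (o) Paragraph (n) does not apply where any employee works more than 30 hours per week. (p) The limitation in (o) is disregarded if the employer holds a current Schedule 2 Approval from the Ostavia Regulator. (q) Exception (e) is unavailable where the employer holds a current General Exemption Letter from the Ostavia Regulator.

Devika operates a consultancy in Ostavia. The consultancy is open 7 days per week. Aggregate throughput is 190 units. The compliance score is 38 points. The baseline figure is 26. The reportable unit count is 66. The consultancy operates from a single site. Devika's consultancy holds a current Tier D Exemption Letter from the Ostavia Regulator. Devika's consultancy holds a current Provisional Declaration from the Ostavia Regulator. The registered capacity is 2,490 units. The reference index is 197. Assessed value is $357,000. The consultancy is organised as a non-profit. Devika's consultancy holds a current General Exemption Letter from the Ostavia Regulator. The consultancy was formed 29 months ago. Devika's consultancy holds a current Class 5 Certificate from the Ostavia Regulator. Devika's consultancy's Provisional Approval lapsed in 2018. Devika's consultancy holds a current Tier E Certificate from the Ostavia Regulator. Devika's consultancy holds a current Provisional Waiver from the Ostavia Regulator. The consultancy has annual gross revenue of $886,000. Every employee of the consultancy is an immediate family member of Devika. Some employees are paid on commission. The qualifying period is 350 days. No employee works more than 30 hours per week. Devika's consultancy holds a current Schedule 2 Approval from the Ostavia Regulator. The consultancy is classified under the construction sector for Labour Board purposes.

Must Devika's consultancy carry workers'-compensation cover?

No — exception (d) applies; Devika's consultancy is not required to carry workers'-compensation cover.

All of (a)'s requirements are met (a current Provisional Declaration is held; the employer operates from a single site). Turning to paragraph (f): (f) operates — the baseline figure is 26, less than the 32 limit. Exception (a) does not apply.
Exception (b) fails — no current Provisional Approval is held.
Exception (c) fails — annual gross revenue is $886,000, not less than $844,000.
All of (d)'s requirements are met (every employee is an immediate family member; the registered capacity is 2,490 units, below the 2,540 units limit; the employer is a non-profit). Under paragraphs (j)–(p): (j) would limit (d) — aggregate throughput is 190 units, less than the 200 units limit — but (k) sets (j) aside: (k) is engaged — the reportable unit count is 66, less than the 67 limit. (l), which would lift (k), does not operate here — assessed value is $357,000, not less than $353,500. (d) remains available.
Exception (e) does not apply: some employees are paid on commission.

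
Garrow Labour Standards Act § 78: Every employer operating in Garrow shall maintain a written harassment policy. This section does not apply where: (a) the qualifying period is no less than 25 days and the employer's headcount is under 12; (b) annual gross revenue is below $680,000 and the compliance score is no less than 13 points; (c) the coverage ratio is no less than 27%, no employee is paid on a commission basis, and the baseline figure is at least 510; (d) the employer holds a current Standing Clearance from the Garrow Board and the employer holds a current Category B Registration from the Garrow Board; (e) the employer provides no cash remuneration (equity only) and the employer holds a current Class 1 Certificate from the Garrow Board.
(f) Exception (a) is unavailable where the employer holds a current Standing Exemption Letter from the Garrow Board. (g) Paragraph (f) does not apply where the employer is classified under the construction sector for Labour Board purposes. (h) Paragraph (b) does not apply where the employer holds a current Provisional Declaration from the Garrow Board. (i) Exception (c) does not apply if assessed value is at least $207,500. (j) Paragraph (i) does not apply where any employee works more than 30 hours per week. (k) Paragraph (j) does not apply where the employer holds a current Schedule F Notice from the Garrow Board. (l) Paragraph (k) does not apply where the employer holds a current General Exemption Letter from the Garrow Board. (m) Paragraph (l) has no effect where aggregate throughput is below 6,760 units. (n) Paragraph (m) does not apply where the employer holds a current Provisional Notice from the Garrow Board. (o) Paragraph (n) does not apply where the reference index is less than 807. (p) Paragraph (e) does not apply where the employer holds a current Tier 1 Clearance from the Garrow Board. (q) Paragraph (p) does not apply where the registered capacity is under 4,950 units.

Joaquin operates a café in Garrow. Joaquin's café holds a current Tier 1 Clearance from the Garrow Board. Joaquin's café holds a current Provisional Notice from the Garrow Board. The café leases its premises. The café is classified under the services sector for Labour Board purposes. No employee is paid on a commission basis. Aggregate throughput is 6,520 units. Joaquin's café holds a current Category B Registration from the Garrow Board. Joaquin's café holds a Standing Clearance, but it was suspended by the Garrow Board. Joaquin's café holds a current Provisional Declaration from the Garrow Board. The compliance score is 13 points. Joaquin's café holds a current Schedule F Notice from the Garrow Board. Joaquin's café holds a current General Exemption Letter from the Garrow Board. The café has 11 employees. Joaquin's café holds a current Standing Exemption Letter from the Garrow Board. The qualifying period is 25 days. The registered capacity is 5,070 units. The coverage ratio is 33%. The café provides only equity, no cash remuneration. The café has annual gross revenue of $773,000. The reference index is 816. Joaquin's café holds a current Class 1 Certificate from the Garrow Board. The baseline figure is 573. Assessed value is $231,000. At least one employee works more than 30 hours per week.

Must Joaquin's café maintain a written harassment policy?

No — exception (c) applies; Joaquin's café is not required to maintain a written harassment policy.

Exception (a) is satisfied on its face — the qualifying period is 25 days, meeting the 25 days threshold; the employer's headcount is 11, under the 12 limit. Turning to paragraphs (f)–(g): (f) operates against (a): a current Standing Exemption Letter is held. (g), which would lift (f), is not engaged — the café is classified under the services sector. Exception (a) does not apply.
Exception (b) requires that annual gross revenue is below $680,000; but annual gross revenue is $773,000, not below $680,000, so (b) is unavailable.
Exception (c) is satisfied on its face — the coverage ratio is 33%, meeting the 27% threshold; no employee is paid on commission; the baseline figure is 573, meeting the 510 threshold. Applying paragraphs (i)–(o): (i) would limit (c) — assessed value is $231,000, meeting the $207,500 threshold — but (j) sets (i) aside: (j) operates — at least one employee exceeds 30 hours/week. (k) would limit (j) — a current Schedule F Notice is held — but (l) sets (k) aside: (l) applies — a current General Exemption Letter is held. (m) would limit (l) — aggregate throughput is 6,520 units, below the 6,760 units limit — but (n) sets (m) aside: (n) operates — a current Provisional Notice is held. (o) is inapplicable (the reference index is 816, not less than 807), so (n) stands. (c) remains available.
Exception (d) fails — the Standing Clearance is not current.
Exception (e) is satisfied on its face — remuneration is equity-only; a current Class 1 Certificate is held. However, paragraphs (p)–(q) must be considered: (p) is triggered — a current Tier 1 Clearance is held. (q), which would lift (p), is not engaged — the registered capacity is 5,070 units, not under 4,950 units. (e) is therefore removed.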